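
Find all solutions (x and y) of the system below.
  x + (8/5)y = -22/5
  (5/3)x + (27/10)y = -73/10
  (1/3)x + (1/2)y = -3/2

Row-reduce the augmented matrix:
R2 ← R2 − 5/3·R1.
R3 ← R3 − 1/3·R1.
R2 ← R2 / (1/30).
R1 ← R1 − 8/5·R2.
R3 ← R3 + 1/30·R2.
R3 reduces to 0 = 0, so the extra equation is consistent.
Reading off the reduced rows gives x = -6, y = 1.

x = -6, y = 1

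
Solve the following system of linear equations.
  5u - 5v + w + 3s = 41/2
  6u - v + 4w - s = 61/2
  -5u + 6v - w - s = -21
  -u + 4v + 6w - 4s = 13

Row-reduce the augmented matrix:
R1 ← R1 / (5).
R2 ← R2 − 6·R1.
R3 ← R3 + 5·R1.
R4 ← R4 + 1·R1.
R2 ← R2 / (5).
R1 ← R1 + 1·R2.
R3 ← R3 − 1·R2.
R4 ← R4 − 3·R2.
R3 ← R3 / (-14/25).
R1 ← R1 − 19/25·R3.
R2 ← R2 − 14/25·R3.
R4 ← R4 − 113/25·R3.
R4 ← R4 / (321/14).
R1 ← R1 − 51/14·R4.
R2 ← R2 − 2·R4.
R3 ← R3 + 73/14·R4.
Reading off the reduced rows gives u = 3, v = -1/2, w = 3, s = 0.

u = 3, v = -1/2, w = 3, s = 0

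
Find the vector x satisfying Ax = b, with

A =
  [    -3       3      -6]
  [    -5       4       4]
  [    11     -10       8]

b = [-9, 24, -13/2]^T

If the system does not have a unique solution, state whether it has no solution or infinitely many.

Row-reduce:
R1 ← R1 / (-3).
R2 ← R2 + 5·R1.
R3 ← R3 − 11·R1.
R2 ← R2 / (-1).
R1 ← R1 + 1·R2.
R3 ← R3 − 1·R2.
Row 3 reduces to 0 = -1/2, a contradiction. The system is inconsistent.

no solution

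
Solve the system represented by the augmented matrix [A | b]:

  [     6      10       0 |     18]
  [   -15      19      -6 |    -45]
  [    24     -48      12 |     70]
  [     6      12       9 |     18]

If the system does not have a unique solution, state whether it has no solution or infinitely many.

Row-reduce:
R1 ← R1 / (6).
R2 ← R2 + 15·R1.
R3 ← R3 − 24·R1.
R4 ← R4 − 6·R1.
R2 ← R2 / (44).
R1 ← R1 − 5/3·R2.
R3 ← R3 + 88·R2.
R4 ← R4 − 2·R2.
Swap R3 and R4.
R3 ← R3 / (102/11).
R1 ← R1 − 5/22·R3.
R2 ← R2 + 3/22·R3.
Row 4 reduces to 0 = -2, a contradiction. The system is inconsistent.

no solution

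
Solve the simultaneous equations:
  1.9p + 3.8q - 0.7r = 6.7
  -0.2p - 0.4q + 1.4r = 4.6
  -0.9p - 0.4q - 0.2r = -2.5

p = 1, q = 2, r = 4

Row-reduce the augmented matrix:
R1 ← R1 / (19/10).
R2 ← R2 + 1/5·R1.
R3 ← R3 + 9/10·R1.
Swap R2 and R3.
R2 ← R2 / (7/5).
R1 ← R1 − 2·R2.
R3 ← R3 / (126/95).
R1 ← R1 − 52/133·R3.
R2 ← R2 + 101/266·R3.
Reading off the reduced rows gives p = 1, q = 2, r = 4.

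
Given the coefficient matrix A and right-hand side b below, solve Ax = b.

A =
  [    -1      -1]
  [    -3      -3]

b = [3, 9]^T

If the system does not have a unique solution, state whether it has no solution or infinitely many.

Row-reduce:
R1 ← R1 / (-1).
R2 ← R2 + 3·R1.
Rank is 1 with 2 unknowns, leaving x_2 free.

infinitely many solutions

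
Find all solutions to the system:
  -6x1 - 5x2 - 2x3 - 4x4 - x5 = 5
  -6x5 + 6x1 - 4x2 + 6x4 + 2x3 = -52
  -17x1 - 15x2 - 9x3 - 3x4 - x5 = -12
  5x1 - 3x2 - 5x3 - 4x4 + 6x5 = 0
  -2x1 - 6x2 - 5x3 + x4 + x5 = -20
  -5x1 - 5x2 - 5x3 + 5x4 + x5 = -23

no solution

Row-reduce:
R1 ← R1 / (-6).
R2 ← R2 − 6·R1.
R3 ← R3 + 17·R1.
R4 ← R4 − 5·R1.
R5 ← R5 + 2·R1.
R6 ← R6 + 5·R1.
R2 ← R2 / (-9).
R1 ← R1 − 5/6·R2.
R3 ← R3 + 5/6·R2.
R4 ← R4 + 43/6·R2.
R5 ← R5 + 13/3·R2.
R6 ← R6 + 5/6·R2.
R3 ← R3 / (-10/3).
R1 ← R1 − 1/3·R3.
R4 ← R4 + 20/3·R3.
R5 ← R5 + 13/3·R3.
R6 ← R6 + 10/3·R3.
R4 ← R4 / (-227/9).
R1 ← R1 − 5/3·R4.
R2 ← R2 + 2/9·R4.
R3 ← R3 + 22/9·R4.
R5 ← R5 + 83/9·R4.
R5 ← R5 / (-1441/2270).
R1 ← R1 − 337/2270·R5.
R2 ← R2 − 165/227·R5.
R3 ← R3 + 2961/2270·R5.
R4 ← R4 + 52/227·R5.
Row 6 reduces to 0 = -1, a contradiction. The system is inconsistent.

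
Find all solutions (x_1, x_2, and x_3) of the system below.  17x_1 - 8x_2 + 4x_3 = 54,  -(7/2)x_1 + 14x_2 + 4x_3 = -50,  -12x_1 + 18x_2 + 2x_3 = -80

no solution

Row-reduce:
R1 ← R1 / (17).
R2 ← R2 + 7/2·R1.
R3 ← R3 + 12·R1.
R2 ← R2 / (210/17).
R1 ← R1 + 8/17·R2.
R3 ← R3 − 210/17·R2.
Row 3 reduces to 0 = -3, a contradiction. The system is inconsistent.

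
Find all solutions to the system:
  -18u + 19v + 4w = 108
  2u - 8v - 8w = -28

infinitely many solutions

Row-reduce:
R1 ← R1 / (-18).
R2 ← R2 − 2·R1.
R2 ← R2 / (-53/9).
R1 ← R1 + 19/18·R2.
Rank is 2 with 3 unknowns, leaving w free.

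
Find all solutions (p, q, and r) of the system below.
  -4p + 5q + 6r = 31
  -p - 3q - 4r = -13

Row-reduce:
R1 ← R1 / (-4).
R2 ← R2 + 1·R1.
R2 ← R2 / (-17/4).
R1 ← R1 + 5/4·R2.
Rank is 2 with 3 unknowns, leaving r free.

infinitely many solutions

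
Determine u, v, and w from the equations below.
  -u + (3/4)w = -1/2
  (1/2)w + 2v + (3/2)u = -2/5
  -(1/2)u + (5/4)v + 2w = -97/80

u = 1/5, v = -1/4, w = -2/5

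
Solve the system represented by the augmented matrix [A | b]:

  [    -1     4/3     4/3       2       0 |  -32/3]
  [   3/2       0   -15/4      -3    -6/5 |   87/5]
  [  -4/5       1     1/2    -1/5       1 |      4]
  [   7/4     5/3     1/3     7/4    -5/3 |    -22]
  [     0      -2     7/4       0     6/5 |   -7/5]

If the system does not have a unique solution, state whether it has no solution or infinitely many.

Row-reduce:
R1 ← R1 / (-1).
R2 ← R2 − 3/2·R1.
R3 ← R3 + 4/5·R1.
R4 ← R4 − 7/4·R1.
R2 ← R2 / (2).
R1 ← R1 + 4/3·R2.
R3 ← R3 + 1/15·R2.
R4 ← R4 − 4·R2.
R5 ← R5 + 2·R2.
R3 ← R3 / (-5/8).
R1 ← R1 + 5/2·R3.
R2 ← R2 + 7/8·R3.
R4 ← R4 − 37/6·R3.
R4 ← R4 / (-1251/100).
R1 ← R1 − 26/5·R4.
R2 ← R2 − 63/25·R4.
R3 ← R3 − 72/25·R4.
Rank is 4 with 5 unknowns, leaving x_5 free.

infinitely many solutions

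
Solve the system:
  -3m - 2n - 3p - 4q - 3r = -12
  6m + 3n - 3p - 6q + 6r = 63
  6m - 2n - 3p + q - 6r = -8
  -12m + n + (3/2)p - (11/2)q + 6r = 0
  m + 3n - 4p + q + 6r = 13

infinitely many solutions

Row-reduce:
R1 ← R1 / (-3).
R2 ← R2 − 6·R1.
R3 ← R3 − 6·R1.
R4 ← R4 + 12·R1.
R5 ← R5 − 1·R1.
R2 ← R2 / (-1).
R1 ← R1 − 2/3·R2.
R3 ← R3 + 6·R2.
R4 ← R4 − 9·R2.
R5 ← R5 − 7/3·R2.
R3 ← R3 / (45).
R1 ← R1 + 5·R3.
R2 ← R2 − 9·R3.
R4 ← R4 + 135/2·R3.
R5 ← R5 + 26·R3.
Swap R4 and R5.
R4 ← R4 / (517/45).
R1 ← R1 − 5/9·R4.
R2 ← R2 + 7/5·R4.
R3 ← R3 − 77/45·R4.
Rank is 4 with 5 unknowns, leaving r free.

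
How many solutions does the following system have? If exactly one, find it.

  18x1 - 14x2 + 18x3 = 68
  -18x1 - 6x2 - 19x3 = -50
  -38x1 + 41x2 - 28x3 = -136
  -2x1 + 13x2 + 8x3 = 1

no solution

Row-reduce:
R1 ← R1 / (18).
R2 ← R2 + 18·R1.
R3 ← R3 + 38·R1.
R4 ← R4 + 2·R1.
R2 ← R2 / (-20).
R1 ← R1 + 7/9·R2.
R3 ← R3 − 103/9·R2.
R4 ← R4 − 103/9·R2.
R3 ← R3 / (1697/180).
R1 ← R1 − 187/180·R3.
R2 ← R2 − 1/20·R3.
R4 ← R4 − 1697/180·R3.
Row 4 reduces to 0 = 1, a contradiction. The system is inconsistent.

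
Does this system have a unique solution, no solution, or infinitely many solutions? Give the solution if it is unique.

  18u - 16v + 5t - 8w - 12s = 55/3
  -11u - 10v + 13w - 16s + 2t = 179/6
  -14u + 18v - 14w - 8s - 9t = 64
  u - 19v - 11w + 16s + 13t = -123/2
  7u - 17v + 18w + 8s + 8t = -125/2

u = -1/2, v = 1/3, w = -1, s = -11/4, t = -5/3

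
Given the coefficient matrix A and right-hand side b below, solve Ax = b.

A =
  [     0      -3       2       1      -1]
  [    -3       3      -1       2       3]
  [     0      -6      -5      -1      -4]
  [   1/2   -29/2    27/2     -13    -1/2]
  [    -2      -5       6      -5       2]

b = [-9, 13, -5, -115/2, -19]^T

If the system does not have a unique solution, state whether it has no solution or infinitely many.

infinitely many solutions

Row-reduce:
Swap R1 and R2.
R1 ← R1 / (-3).
R4 ← R4 − 1/2·R1.
R5 ← R5 + 2·R1.
R2 ← R2 / (-3).
R1 ← R1 + 1·R2.
R3 ← R3 + 6·R2.
R4 ← R4 + 14·R2.
R5 ← R5 + 7·R2.
R3 ← R3 / (-9).
R1 ← R1 + 1/3·R3.
R2 ← R2 + 2/3·R3.
R4 ← R4 − 4·R3.
R5 ← R5 − 2·R3.
R4 ← R4 / (-56/3).
R1 ← R1 + 8/9·R4.
R2 ← R2 + 1/9·R4.
R3 ← R3 − 1/3·R4.
R5 ← R5 + 28/3·R4.
Rank is 4 with 5 unknowns, leaving x_5 free.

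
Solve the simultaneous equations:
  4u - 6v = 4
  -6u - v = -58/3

Row-reduce the augmented matrix:
R1 ← R1 / (4).
R2 ← R2 + 6·R1.
R2 ← R2 / (-10).
R1 ← R1 + 3/2·R2.
Reading off the reduced rows gives u = 3, v = 4/3.

u = 3, v = 4/3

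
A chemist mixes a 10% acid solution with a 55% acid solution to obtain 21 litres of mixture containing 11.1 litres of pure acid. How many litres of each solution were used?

Let a = litres of solution A, b = litres of solution B.
  b + a = 21
  (1/10)a + (11/20)b = 111/10
Row-reduce the augmented matrix:
R2 ← R2 − 1/10·R1.
R2 ← R2 / (9/20).
R1 ← R1 − 1·R2.
Reading off the reduced rows gives a = 1, b = 20.

litres of solution A: 1, litres of solution B: 20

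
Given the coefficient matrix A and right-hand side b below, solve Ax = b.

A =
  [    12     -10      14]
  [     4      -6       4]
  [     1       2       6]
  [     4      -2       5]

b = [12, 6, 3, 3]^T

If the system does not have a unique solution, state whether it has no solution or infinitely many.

x_1 = -1, x_2 = -1, x_3 = 1

Row-reduce the augmented matrix:
R1 ← R1 / (12).
R2 ← R2 − 4·R1.
R3 ← R3 − 1·R1.
R4 ← R4 − 4·R1.
R2 ← R2 / (-8/3).
R1 ← R1 + 5/6·R2.
R3 ← R3 − 17/6·R2.
R4 ← R4 − 4/3·R2.
R3 ← R3 / (33/8).
R1 ← R1 − 11/8·R3.
R2 ← R2 − 1/4·R3.
R4 reduces to 0 = 0, so the extra equation is consistent.
Reading off the reduced rows gives x_1 = -1, x_2 = -1, x_3 = 1.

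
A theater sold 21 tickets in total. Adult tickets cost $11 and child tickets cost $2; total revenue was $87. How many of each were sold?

adult tickets: 5, child tickets: 16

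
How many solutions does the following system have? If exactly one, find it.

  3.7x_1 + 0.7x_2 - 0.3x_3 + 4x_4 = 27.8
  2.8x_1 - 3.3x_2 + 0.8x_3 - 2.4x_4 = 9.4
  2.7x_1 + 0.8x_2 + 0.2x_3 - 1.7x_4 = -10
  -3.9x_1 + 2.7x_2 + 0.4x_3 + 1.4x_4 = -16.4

x_1 = 2, x_2 = -6, x_3 = -2, x_4 = 6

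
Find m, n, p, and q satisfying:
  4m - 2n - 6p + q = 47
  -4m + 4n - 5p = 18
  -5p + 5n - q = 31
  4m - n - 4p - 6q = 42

m = 3, n = 0, p = -6, q = -1

Row-reduce the augmented matrix:
R1 ← R1 / (4).
R2 ← R2 + 4·R1.
R4 ← R4 − 4·R1.
R2 ← R2 / (2).
R1 ← R1 + 1/2·R2.
R3 ← R3 − 5·R2.
R4 ← R4 − 1·R2.
R3 ← R3 / (45/2).
R1 ← R1 + 17/4·R3.
R2 ← R2 + 11/2·R3.
R4 ← R4 − 15/2·R3.
R4 ← R4 / (-19/3).
R1 ← R1 + 29/180·R4.
R2 ← R2 + 16/45·R4.
R3 ← R3 + 7/45·R4.
Reading off the reduced rows gives m = 3, n = 0, p = -6, q = -1.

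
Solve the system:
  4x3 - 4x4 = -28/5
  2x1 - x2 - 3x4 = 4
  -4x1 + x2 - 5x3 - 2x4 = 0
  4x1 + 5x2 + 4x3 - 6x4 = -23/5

x1 = 3/2, x2 = -1, x3 = -7/5, x4 = 0

Row-reduce the augmented matrix:
Swap R1 and R2.
R1 ← R1 / (2).
R3 ← R3 + 4·R1.
R4 ← R4 − 4·R1.
Swap R2 and R3.
R2 ← R2 / (-1).
R1 ← R1 + 1/2·R2.
R4 ← R4 − 7·R2.
R3 ← R3 / (4).
R1 ← R1 − 5/2·R3.
R2 ← R2 − 5·R3.
R4 ← R4 + 31·R3.
R4 ← R4 / (-87).
R1 ← R1 − 5·R4.
R2 ← R2 − 13·R4.
R3 ← R3 + 1·R4.
Reading off the reduced rows gives x1 = 3/2, x2 = -1, x3 = -7/5, x4 = 0.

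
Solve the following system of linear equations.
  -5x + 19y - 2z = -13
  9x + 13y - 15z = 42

infinitely many solutions

Row-reduce:
R1 ← R1 / (-5).
R2 ← R2 − 9·R1.
R2 ← R2 / (236/5).
R1 ← R1 + 19/5·R2.
Rank is 2 with 3 unknowns, leaving z free.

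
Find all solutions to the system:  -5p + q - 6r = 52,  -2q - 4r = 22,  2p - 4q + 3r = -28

p = -3, q = 1, r = -6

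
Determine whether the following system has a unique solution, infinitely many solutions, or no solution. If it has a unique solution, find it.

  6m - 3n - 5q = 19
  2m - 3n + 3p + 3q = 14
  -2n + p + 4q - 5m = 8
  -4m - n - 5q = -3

Row-reduce the augmented matrix:
R1 ← R1 / (6).
R2 ← R2 − 2·R1.
R3 ← R3 + 5·R1.
R4 ← R4 + 4·R1.
R2 ← R2 / (-2).
R1 ← R1 + 1/2·R2.
R3 ← R3 + 9/2·R2.
R4 ← R4 + 3·R2.
R3 ← R3 / (-23/4).
R1 ← R1 + 3/4·R3.
R2 ← R2 + 3/2·R3.
R4 ← R4 + 9/2·R3.
R4 ← R4 / (-482/69).
R1 ← R1 + 14/23·R4.
R2 ← R2 − 31/69·R4.
R3 ← R3 − 128/69·R4.
Reading off the reduced rows gives m = 1, n = -6, p = -3, q = 1.

m = 1, n = -6, p = -3, q = 1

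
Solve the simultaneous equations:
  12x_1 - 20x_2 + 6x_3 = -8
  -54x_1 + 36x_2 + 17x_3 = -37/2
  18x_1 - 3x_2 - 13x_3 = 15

Row-reduce:
R1 ← R1 / (12).
R2 ← R2 + 54·R1.
R3 ← R3 − 18·R1.
R2 ← R2 / (-54).
R1 ← R1 + 5/3·R2.
R3 ← R3 − 27·R2.
Row 3 reduces to 0 = -1/4, a contradiction. The system is inconsistent.

no solution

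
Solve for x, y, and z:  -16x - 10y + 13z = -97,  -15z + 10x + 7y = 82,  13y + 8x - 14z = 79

x = 3, y = 1, z = -3

Row-reduce the augmented matrix:
R1 ← R1 / (-16).
R2 ← R2 − 10·R1.
R3 ← R3 − 8·R1.
R2 ← R2 / (3/4).
R1 ← R1 − 5/8·R2.
R3 ← R3 − 8·R2.
R3 ← R3 / (395/6).
R1 ← R1 − 59/12·R3.
R2 ← R2 + 55/6·R3.
Reading off the reduced rows gives x = 3, y = 1, z = -3.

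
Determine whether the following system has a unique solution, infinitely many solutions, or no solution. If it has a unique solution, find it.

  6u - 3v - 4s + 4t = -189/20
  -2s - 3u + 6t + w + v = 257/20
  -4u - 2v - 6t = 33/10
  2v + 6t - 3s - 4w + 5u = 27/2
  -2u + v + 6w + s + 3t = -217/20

Row-reduce the augmented matrix:
R1 ← R1 / (6).
R2 ← R2 + 3·R1.
R3 ← R3 + 4·R1.
R4 ← R4 − 5·R1.
R5 ← R5 + 2·R1.
R2 ← R2 / (-1/2).
R1 ← R1 + 1/2·R2.
R3 ← R3 + 4·R2.
R4 ← R4 − 9/2·R2.
R3 ← R3 / (-8).
R1 ← R1 + 1·R3.
R2 ← R2 + 2·R3.
R4 ← R4 − 5·R3.
R5 ← R5 − 6·R3.
R4 ← R4 / (-52/3).
R1 ← R1 + 1/3·R4.
R2 ← R2 − 2/3·R4.
R3 ← R3 + 11/3·R4.
R5 ← R5 − 65/3·R4.
R5 ← R5 / (-87/16).
R1 ← R1 − 95/208·R5.
R2 ← R2 − 217/104·R5.
R3 ← R3 − 317/208·R5.
R4 ← R4 + 391/208·R5.
Reading off the reduced rows gives u = -11/5, v = 11/4, w = -5/2, s = -3, t = 0.

u = -11/5, v = 11/4, w = -5/2, s = -3, t = 0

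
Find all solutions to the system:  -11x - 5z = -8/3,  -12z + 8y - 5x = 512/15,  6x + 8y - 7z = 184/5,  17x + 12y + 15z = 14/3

Row-reduce the augmented matrix:
R1 ← R1 / (-11).
R2 ← R2 + 5·R1.
R3 ← R3 − 6·R1.
R4 ← R4 − 17·R1.
R2 ← R2 / (8).
R3 ← R3 − 8·R2.
R4 ← R4 − 12·R2.
Swap R3 and R4.
R3 ← R3 / (481/22).
R1 ← R1 − 5/11·R3.
R2 ← R2 + 107/88·R3.
R4 reduces to 0 = 0, so the extra equation is consistent.
Reading off the reduced rows gives x = 4/3, y = 3/2, z = -12/5.

x = 4/3, y = 3/2, z = -12/5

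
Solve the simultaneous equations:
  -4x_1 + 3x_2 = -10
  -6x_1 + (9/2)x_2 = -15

infinitely many solutions

Row-reduce:
R1 ← R1 / (-4).
R2 ← R2 + 6·R1.
Rank is 1 with 2 unknowns, leaving x_2 free.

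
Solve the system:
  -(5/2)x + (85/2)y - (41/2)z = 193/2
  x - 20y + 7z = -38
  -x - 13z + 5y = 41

infinitely many solutions

Row-reduce:
R1 ← R1 / (-5/2).
R2 ← R2 − 1·R1.
R3 ← R3 + 1·R1.
R2 ← R2 / (-3).
R1 ← R1 + 17·R2.
R3 ← R3 + 12·R2.
Rank is 2 with 3 unknowns, leaving z free.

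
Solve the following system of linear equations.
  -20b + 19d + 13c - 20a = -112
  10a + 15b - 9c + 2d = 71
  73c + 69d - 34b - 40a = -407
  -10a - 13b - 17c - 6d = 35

Row-reduce:
R1 ← R1 / (-20).
R2 ← R2 − 10·R1.
R3 ← R3 + 40·R1.
R4 ← R4 + 10·R1.
R2 ← R2 / (5).
R1 ← R1 − 1·R2.
R3 ← R3 − 6·R2.
R4 ← R4 + 3·R2.
R3 ← R3 / (50).
R1 ← R1 + 3/20·R3.
R2 ← R2 + 1/2·R3.
R4 ← R4 + 25·R3.
Row 4 reduces to 0 = -1/2, a contradiction. The system is inconsistent.

no solution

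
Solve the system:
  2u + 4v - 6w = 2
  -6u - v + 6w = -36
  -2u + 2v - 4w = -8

Row-reduce the augmented matrix:
R1 ← R1 / (2).
R2 ← R2 + 6·R1.
R3 ← R3 + 2·R1.
R2 ← R2 / (11).
R1 ← R1 − 2·R2.
R3 ← R3 − 6·R2.
R3 ← R3 / (-38/11).
R1 ← R1 + 9/11·R3.
R2 ← R2 + 12/11·R3.
Reading off the reduced rows gives u = 4, v = -6, w = -3.

u = 4, v = -6, w = -3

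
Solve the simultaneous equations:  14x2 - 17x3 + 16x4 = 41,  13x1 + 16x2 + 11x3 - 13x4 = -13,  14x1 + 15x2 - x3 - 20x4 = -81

infinitely many solutions

Row-reduce:
Swap R1 and R2.
R1 ← R1 / (13).
R3 ← R3 − 14·R1.
R2 ← R2 / (14).
R1 ← R1 − 16/13·R2.
R3 ← R3 + 29/13·R2.
R3 ← R3 / (-2831/182).
R1 ← R1 − 213/91·R3.
R2 ← R2 + 17/14·R3.
Rank is 3 with 4 unknowns, leaving x4 free.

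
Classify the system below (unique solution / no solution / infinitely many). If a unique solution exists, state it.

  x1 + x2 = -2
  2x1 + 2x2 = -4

Row-reduce:
R2 ← R2 − 2·R1.
Rank is 1 with 2 unknowns, leaving x2 free.

infinitely many solutions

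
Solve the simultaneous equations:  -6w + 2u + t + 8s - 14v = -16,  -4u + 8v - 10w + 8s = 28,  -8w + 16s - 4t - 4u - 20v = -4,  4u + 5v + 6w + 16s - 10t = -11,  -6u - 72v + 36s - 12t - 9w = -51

Row-reduce:
R1 ← R1 / (2).
R2 ← R2 + 4·R1.
R3 ← R3 + 4·R1.
R4 ← R4 − 4·R1.
R5 ← R5 + 6·R1.
R2 ← R2 / (-20).
R1 ← R1 + 7·R2.
R3 ← R3 + 48·R2.
R4 ← R4 − 33·R2.
R5 ← R5 + 114·R2.
R3 ← R3 / (164/5).
R1 ← R1 − 47/10·R3.
R2 ← R2 − 11/10·R3.
R4 ← R4 + 183/10·R3.
R5 ← R5 − 492/5·R3.
R4 ← R4 / (1038/41).
R1 ← R1 + 30/41·R4.
R2 ← R2 + 14/41·R4.
R3 ← R3 + 32/41·R4.
Row 5 reduces to 0 = 3, a contradiction. The system is inconsistent.

no solution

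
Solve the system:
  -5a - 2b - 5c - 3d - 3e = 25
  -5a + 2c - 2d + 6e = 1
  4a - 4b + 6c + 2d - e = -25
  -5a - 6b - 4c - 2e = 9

Row-reduce:
R1 ← R1 / (-5).
R2 ← R2 + 5·R1.
R3 ← R3 − 4·R1.
R4 ← R4 + 5·R1.
R2 ← R2 / (2).
R1 ← R1 − 2/5·R2.
R3 ← R3 + 28/5·R2.
R4 ← R4 + 4·R2.
R3 ← R3 / (108/5).
R1 ← R1 + 2/5·R3.
R2 ← R2 − 7/2·R3.
R4 ← R4 − 15·R3.
R4 ← R4 / (10/3).
R1 ← R1 − 4/9·R4.
R2 ← R2 − 1/9·R4.
R3 ← R3 − 1/9·R4.
Rank is 4 with 5 unknowns, leaving e free.

infinitely many solutions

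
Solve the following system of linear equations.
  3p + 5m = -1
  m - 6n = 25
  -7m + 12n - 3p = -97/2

no solution

Row-reduce:
R1 ← R1 / (5).
R2 ← R2 − 1·R1.
R3 ← R3 + 7·R1.
R2 ← R2 / (-6).
R3 ← R3 − 12·R2.
Row 3 reduces to 0 = 1/2, a contradiction. The system is inconsistent.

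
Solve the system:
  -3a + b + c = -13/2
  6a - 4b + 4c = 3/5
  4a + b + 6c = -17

Row-reduce the augmented matrix:
R1 ← R1 / (-3).
R2 ← R2 − 6·R1.
R3 ← R3 − 4·R1.
R2 ← R2 / (-2).
R1 ← R1 + 1/3·R2.
R3 ← R3 − 7/3·R2.
R3 ← R3 / (43/3).
R1 ← R1 + 4/3·R3.
R2 ← R2 + 3·R3.
Reading off the reduced rows gives a = 1/2, b = -11/5, c = -14/5.

a = 1/2, b = -11/5, c = -14/5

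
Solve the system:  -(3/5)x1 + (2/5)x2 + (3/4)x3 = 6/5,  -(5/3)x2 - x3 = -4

Row-reduce:
R1 ← R1 / (-3/5).
R2 ← R2 / (-5/3).
R1 ← R1 + 2/3·R2.
Rank is 2 with 3 unknowns, leaving x3 free.

infinitely many solutions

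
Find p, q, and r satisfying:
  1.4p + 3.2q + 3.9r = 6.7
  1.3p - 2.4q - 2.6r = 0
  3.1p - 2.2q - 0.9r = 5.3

p = 2, q = 0, r = 1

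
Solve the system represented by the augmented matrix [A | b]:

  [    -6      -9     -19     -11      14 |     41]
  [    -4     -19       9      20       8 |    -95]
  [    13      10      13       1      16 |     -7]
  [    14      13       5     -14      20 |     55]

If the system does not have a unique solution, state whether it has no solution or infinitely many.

Row-reduce:
R1 ← R1 / (-6).
R2 ← R2 + 4·R1.
R3 ← R3 − 13·R1.
R4 ← R4 − 14·R1.
R2 ← R2 / (-13).
R1 ← R1 − 3/2·R2.
R3 ← R3 + 19/2·R2.
R4 ← R4 + 8·R2.
R3 ← R3 / (-44).
R1 ← R1 − 17/3·R3.
R2 ← R2 + 5/3·R3.
R4 ← R4 + 158/3·R3.
R4 ← R4 / (-9005/1716).
R1 ← R1 + 1805/3432·R4.
R2 ← R2 + 127/264·R4.
R3 ← R3 − 1113/1144·R4.
Rank is 4 with 5 unknowns, leaving x_5 free.

infinitely many solutions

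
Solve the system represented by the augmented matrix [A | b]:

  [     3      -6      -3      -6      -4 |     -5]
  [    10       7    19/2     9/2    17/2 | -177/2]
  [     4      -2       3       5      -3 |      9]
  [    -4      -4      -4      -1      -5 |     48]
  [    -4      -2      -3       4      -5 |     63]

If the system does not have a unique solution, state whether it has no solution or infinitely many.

Row-reduce:
R1 ← R1 / (3).
R2 ← R2 − 10·R1.
R3 ← R3 − 4·R1.
R4 ← R4 + 4·R1.
R5 ← R5 + 4·R1.
R2 ← R2 / (27).
R1 ← R1 + 2·R2.
R3 ← R3 − 6·R2.
R4 ← R4 + 12·R2.
R5 ← R5 + 10·R2.
R3 ← R3 / (8/3).
R1 ← R1 − 4/9·R3.
R2 ← R2 − 13/18·R3.
R4 ← R4 − 2/3·R3.
R5 ← R5 − 2/9·R3.
Swap R4 and R5.
R4 ← R4 / (40/9).
R1 ← R1 + 13/9·R4.
R2 ← R2 + 41/36·R4.
R3 ← R3 − 17/6·R4.
Row 5 reduces to 0 = 3/2, a contradiction. The system is inconsistent.

no solution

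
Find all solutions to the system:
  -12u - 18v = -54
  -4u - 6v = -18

Row-reduce:
R1 ← R1 / (-12).
R2 ← R2 + 4·R1.
Rank is 1 with 2 unknowns, leaving v free.

infinitely many solutions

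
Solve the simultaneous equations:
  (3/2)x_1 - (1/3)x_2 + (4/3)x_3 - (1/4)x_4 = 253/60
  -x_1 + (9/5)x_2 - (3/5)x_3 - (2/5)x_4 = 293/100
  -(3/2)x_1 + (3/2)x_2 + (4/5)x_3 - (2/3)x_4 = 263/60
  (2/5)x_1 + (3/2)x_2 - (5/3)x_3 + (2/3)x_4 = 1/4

x_1 = 3/2, x_2 = 13/5, x_3 = 7/4, x_4 = -2

Row-reduce the augmented matrix:
R1 ← R1 / (3/2).
R2 ← R2 + 1·R1.
R3 ← R3 + 3/2·R1.
R4 ← R4 − 2/5·R1.
R2 ← R2 / (71/45).
R1 ← R1 + 2/9·R2.
R3 ← R3 − 7/6·R2.
R4 ← R4 − 143/90·R2.
R3 ← R3 / (1363/710).
R1 ← R1 − 66/71·R3.
R2 ← R2 − 13/71·R3.
R4 ← R4 + 4927/2130·R3.
R4 ← R4 / (34561/49068).
R1 ← R1 + 15/2726·R4.
R2 ← R2 + 2549/8178·R4.
R3 ← R3 + 1060/4089·R4.
Reading off the reduced rows gives x_1 = 3/2, x_2 = 13/5, x_3 = 7/4, x_4 = -2.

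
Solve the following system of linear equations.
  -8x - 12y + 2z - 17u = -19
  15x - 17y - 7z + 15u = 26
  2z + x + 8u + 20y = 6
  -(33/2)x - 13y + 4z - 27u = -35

infinitely many solutions

Row-reduce:
R1 ← R1 / (-8).
R2 ← R2 − 15·R1.
R3 ← R3 − 1·R1.
R4 ← R4 + 33/2·R1.
R2 ← R2 / (-79/2).
R1 ← R1 − 3/2·R2.
R3 ← R3 − 37/2·R2.
R4 ← R4 − 47/4·R2.
R3 ← R3 / (115/158).
R1 ← R1 + 59/158·R3.
R2 ← R2 − 13/158·R3.
R4 ← R4 + 345/316·R3.
Rank is 3 with 4 unknowns, leaving u free.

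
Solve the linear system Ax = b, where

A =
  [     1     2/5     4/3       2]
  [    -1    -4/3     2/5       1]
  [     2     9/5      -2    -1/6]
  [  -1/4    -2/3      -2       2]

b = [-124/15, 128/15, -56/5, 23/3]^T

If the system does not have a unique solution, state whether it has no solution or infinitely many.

x_1 = -4, x_2 = -4, x_3 = -2, x_4 = 0

Row-reduce the augmented matrix:
R2 ← R2 + 1·R1.
R3 ← R3 − 2·R1.
R4 ← R4 + 1/4·R1.
R2 ← R2 / (-14/15).
R1 ← R1 − 2/5·R2.
R3 ← R3 − 1·R2.
R4 ← R4 + 17/30·R2.
R3 ← R3 / (-59/21).
R1 ← R1 − 218/105·R3.
R2 ← R2 + 13/7·R3.
R4 ← R4 + 571/210·R3.
R4 ← R4 / (1133/708).
R1 ← R1 − 457/177·R4.
R2 ← R2 + 305/118·R4.
R3 ← R3 − 20/59·R4.
Reading off the reduced rows gives x_1 = -4, x_2 = -4, x_3 = -2, x_4 = 0.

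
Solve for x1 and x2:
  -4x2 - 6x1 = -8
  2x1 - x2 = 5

x1 = 2, x2 = -1

Row-reduce the augmented matrix:
R1 ← R1 / (-6).
R2 ← R2 − 2·R1.
R2 ← R2 / (-7/3).
R1 ← R1 − 2/3·R2.
Reading off the reduced rows gives x1 = 2, x2 = -1.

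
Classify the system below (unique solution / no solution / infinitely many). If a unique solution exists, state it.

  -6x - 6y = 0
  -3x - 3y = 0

Row-reduce:
R1 ← R1 / (-6).
R2 ← R2 + 3·R1.
Rank is 1 with 2 unknowns, leaving y free.

infinitely many solutions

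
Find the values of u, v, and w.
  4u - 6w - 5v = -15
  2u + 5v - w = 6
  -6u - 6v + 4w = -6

u = 2, v = 1, w = 3

Row-reduce the augmented matrix:
R1 ← R1 / (4).
R2 ← R2 − 2·R1.
R3 ← R3 + 6·R1.
R2 ← R2 / (15/2).
R1 ← R1 + 5/4·R2.
R3 ← R3 + 27/2·R2.
R3 ← R3 / (-7/5).
R1 ← R1 + 7/6·R3.
R2 ← R2 − 4/15·R3.
Reading off the reduced rows gives u = 2, v = 1, w = 3.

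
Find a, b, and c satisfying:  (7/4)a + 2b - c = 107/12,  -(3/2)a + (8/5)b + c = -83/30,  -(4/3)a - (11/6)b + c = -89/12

a = 3, b = 3/2, c = -2/3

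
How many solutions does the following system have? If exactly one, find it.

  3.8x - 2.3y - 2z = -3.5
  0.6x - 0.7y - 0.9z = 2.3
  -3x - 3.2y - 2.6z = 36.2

Row-reduce the augmented matrix:
R1 ← R1 / (19/5).
R2 ← R2 − 3/5·R1.
R3 ← R3 + 3·R1.
R2 ← R2 / (-32/95).
R1 ← R1 + 23/38·R2.
R3 ← R3 + 953/190·R2.
R3 ← R3 / (2893/640).
R1 ← R1 − 67/128·R3.
R2 ← R2 − 111/64·R3.
Reading off the reduced rows gives x = -5, y = -5, z = -2.

x = -5, y = -5, z = -2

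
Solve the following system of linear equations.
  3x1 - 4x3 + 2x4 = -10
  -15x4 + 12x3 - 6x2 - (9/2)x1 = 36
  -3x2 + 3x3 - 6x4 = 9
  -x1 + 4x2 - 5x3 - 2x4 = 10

no solution

Row-reduce:
R1 ← R1 / (3).
R2 ← R2 + 9/2·R1.
R4 ← R4 + 1·R1.
R2 ← R2 / (-6).
R3 ← R3 + 3·R2.
R4 ← R4 − 4·R2.
Swap R3 and R4.
R3 ← R3 / (-7/3).
R1 ← R1 + 4/3·R3.
R2 ← R2 + 1·R3.
Row 4 reduces to 0 = -3/2, a contradiction. The system is inconsistent.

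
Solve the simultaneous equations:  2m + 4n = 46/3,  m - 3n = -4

Row-reduce the augmented matrix:
R1 ← R1 / (2).
R2 ← R2 − 1·R1.
R2 ← R2 / (-5).
R1 ← R1 − 2·R2.
Reading off the reduced rows gives m = 3, n = 7/3.

m = 3, n = 7/3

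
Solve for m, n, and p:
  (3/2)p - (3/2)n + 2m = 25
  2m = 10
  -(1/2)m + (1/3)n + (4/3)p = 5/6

m = 5, n = -6, p = 4

Row-reduce the augmented matrix:
R1 ← R1 / (2).
R2 ← R2 − 2·R1.
R3 ← R3 + 1/2·R1.
R2 ← R2 / (3/2).
R1 ← R1 + 3/4·R2.
R3 ← R3 + 1/24·R2.
R3 ← R3 / (5/3).
R2 ← R2 + 1·R3.
Reading off the reduced rows gives m = 5, n = -6, p = 4.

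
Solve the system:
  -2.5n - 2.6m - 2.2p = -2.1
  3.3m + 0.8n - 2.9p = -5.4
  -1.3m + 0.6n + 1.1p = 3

Row-reduce the augmented matrix:
R1 ← R1 / (-13/5).
R2 ← R2 − 33/10·R1.
R3 ← R3 + 13/10·R1.
R2 ← R2 / (-617/260).
R1 ← R1 − 25/26·R2.
R3 ← R3 − 37/20·R2.
R3 ← R3 / (-6903/3085).
R1 ← R1 + 901/617·R3.
R2 ← R2 − 1480/617·R3.
Reading off the reduced rows gives m = -1, n = 1, p = 1.

m = -1, n = 1, p = 1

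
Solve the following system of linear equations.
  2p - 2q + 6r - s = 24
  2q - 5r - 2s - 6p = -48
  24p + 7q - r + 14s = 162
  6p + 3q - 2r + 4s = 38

infinitely many solutions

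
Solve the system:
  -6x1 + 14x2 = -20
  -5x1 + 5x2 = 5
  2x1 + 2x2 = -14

no solution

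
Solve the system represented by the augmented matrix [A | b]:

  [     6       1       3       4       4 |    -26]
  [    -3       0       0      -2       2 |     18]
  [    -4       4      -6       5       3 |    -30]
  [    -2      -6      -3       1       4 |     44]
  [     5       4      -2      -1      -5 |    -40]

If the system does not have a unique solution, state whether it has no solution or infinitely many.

Row-reduce the augmented matrix:
R1 ← R1 / (6).
R2 ← R2 + 3·R1.
R3 ← R3 + 4·R1.
R4 ← R4 + 2·R1.
R5 ← R5 − 5·R1.
R2 ← R2 / (1/2).
R1 ← R1 − 1/6·R2.
R3 ← R3 − 14/3·R2.
R4 ← R4 + 17/3·R2.
R5 ← R5 − 19/6·R2.
R3 ← R3 / (-18).
R2 ← R2 − 3·R3.
R4 ← R4 − 15·R3.
R5 ← R5 + 14·R3.
R4 ← R4 / (157/18).
R1 ← R1 − 2/3·R4.
R2 ← R2 − 23/18·R4.
R3 ← R3 + 23/54·R4.
R5 ← R5 + 278/27·R4.
R5 ← R5 / (9242/471).
R1 ← R1 + 396/157·R5.
R2 ← R2 + 131/157·R5.
R3 ← R3 − 1387/471·R5.
R4 ← R4 − 437/157·R5.
Reading off the reduced rows gives x_1 = -2, x_2 = -6, x_3 = 0, x_4 = -4, x_5 = 2.

x_1 = -2, x_2 = -6, x_3 = 0, x_4 = -4, x_5 = 2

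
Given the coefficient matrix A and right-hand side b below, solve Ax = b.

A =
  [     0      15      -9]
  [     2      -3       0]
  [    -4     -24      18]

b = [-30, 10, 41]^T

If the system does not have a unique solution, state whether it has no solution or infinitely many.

Row-reduce:
Swap R1 and R2.
R1 ← R1 / (2).
R3 ← R3 + 4·R1.
R2 ← R2 / (15).
R1 ← R1 + 3/2·R2.
R3 ← R3 + 30·R2.
Row 3 reduces to 0 = 1, a contradiction. The system is inconsistent.

no solution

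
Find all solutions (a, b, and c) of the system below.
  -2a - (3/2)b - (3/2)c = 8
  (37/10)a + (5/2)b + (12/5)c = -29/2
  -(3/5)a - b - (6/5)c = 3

infinitely many solutions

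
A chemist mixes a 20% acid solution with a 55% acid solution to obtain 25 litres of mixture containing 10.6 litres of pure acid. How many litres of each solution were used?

litres of solution A: 9, litres of solution B: 16

Let a = litres of solution A, b = litres of solution B.
  a + b = 25
  (11/20)b + (1/5)a = 53/5
From equation 1: a = 25 − b.
Substitute into equation 2 and solve: b = 16.
Then a = 9.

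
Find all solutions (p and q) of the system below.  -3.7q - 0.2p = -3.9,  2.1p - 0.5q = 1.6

p = 1, q = 1

Row-reduce the augmented matrix:
R1 ← R1 / (-1/5).
R2 ← R2 − 21/10·R1.
R2 ← R2 / (-787/20).
R1 ← R1 − 37/2·R2.
Reading off the reduced rows gives p = 1, q = 1.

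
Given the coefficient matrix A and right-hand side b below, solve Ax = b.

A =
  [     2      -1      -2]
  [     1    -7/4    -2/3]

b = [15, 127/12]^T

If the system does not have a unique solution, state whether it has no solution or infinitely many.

infinitely many solutions

Row-reduce:
R1 ← R1 / (2).
R2 ← R2 − 1·R1.
R2 ← R2 / (-5/4).
R1 ← R1 + 1/2·R2.
Rank is 2 with 3 unknowns, leaving x_3 free.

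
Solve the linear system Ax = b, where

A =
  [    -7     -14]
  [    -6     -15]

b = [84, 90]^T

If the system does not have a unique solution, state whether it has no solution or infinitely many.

x_1 = 0, x_2 = -6

Row-reduce the augmented matrix:
R1 ← R1 / (-7).
R2 ← R2 + 6·R1.
R2 ← R2 / (-3).
R1 ← R1 − 2·R2.
Reading off the reduced rows gives x_1 = 0, x_2 = -6.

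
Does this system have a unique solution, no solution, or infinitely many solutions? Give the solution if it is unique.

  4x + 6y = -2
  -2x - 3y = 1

Row-reduce:
R1 ← R1 / (4).
R2 ← R2 + 2·R1.
Rank is 1 with 2 unknowns, leaving y free.

infinitely many solutions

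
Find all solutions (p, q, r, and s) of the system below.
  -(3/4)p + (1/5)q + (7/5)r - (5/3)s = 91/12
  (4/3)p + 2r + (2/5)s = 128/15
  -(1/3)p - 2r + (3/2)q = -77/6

Row-reduce:
R1 ← R1 / (-3/4).
R2 ← R2 − 4/3·R1.
R3 ← R3 + 1/3·R1.
R2 ← R2 / (16/45).
R1 ← R1 + 4/15·R2.
R3 ← R3 − 127/90·R2.
R3 ← R3 / (-327/16).
R1 ← R1 − 3/2·R3.
R2 ← R2 − 101/8·R3.
Rank is 3 with 4 unknowns, leaving s free.

infinitely many solutions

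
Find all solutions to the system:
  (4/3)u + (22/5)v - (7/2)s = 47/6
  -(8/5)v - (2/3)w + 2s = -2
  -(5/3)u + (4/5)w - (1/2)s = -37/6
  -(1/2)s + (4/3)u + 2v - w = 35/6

Row-reduce:
R1 ← R1 / (4/3).
R3 ← R3 + 5/3·R1.
R4 ← R4 − 4/3·R1.
R2 ← R2 / (-8/5).
R1 ← R1 − 33/10·R2.
R3 ← R3 − 11/2·R2.
R4 ← R4 + 12/5·R2.
R3 ← R3 / (-179/120).
R1 ← R1 + 11/8·R3.
R2 ← R2 − 5/12·R3.
Row 4 reduces to 0 = 1, a contradiction. The system is inconsistent.

no solution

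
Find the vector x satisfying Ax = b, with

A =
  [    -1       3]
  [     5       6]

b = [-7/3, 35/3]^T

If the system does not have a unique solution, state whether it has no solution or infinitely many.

x_1 = 7/3, x_2 = 0

From equation 1: x_1 = 7/3 + 3·x_2.
Substitute into equation 2 and solve: x_2 = 0.
Then x_1 = 7/3.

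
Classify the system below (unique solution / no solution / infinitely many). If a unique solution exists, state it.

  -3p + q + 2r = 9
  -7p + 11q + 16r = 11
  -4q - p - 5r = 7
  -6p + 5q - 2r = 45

no solution

Row-reduce:
R1 ← R1 / (-3).
R2 ← R2 + 7·R1.
R3 ← R3 + 1·R1.
R4 ← R4 + 6·R1.
R2 ← R2 / (26/3).
R1 ← R1 + 1/3·R2.
R3 ← R3 + 13/3·R2.
R4 ← R4 − 3·R2.
Swap R3 and R4.
R3 ← R3 / (-129/13).
R1 ← R1 + 3/13·R3.
R2 ← R2 − 17/13·R3.
Row 4 reduces to 0 = -1, a contradiction. The system is inconsistent.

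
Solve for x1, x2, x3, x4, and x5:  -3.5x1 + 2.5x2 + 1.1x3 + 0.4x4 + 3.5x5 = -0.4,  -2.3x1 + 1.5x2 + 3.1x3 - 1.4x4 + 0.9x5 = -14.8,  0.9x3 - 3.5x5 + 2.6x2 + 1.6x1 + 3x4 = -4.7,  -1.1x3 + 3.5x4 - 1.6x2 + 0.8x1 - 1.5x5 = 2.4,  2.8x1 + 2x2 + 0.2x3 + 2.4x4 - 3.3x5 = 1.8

x1 = 4, x2 = 1, x3 = -3, x4 = 1, x5 = 4

Row-reduce the augmented matrix:
R1 ← R1 / (-7/2).
R2 ← R2 + 23/10·R1.
R3 ← R3 − 8/5·R1.
R4 ← R4 − 4/5·R1.
R5 ← R5 − 14/5·R1.
R2 ← R2 / (-1/7).
R1 ← R1 + 5/7·R2.
R3 ← R3 − 131/35·R2.
R4 ← R4 + 36/35·R2.
R5 ← R5 − 4·R2.
R3 ← R3 / (15921/250).
R1 ← R1 + 61/5·R3.
R2 ← R2 + 416/25·R3.
R4 ← R4 + 4491/250·R3.
R5 ← R5 − 1691/25·R3.
R4 ← R4 / (73811/17690).
R1 ← R1 − 121/261·R4.
R2 ← R2 − 17323/15921·R4.
R3 ← R3 + 10096/15921·R4.
R5 ← R5 + 75416/79605·R4.
R5 ← R5 / (6213683/6642990).
R1 ← R1 + 812999/664299·R5.
R2 ← R2 − 73921/664299·R5.
R3 ← R3 + 554143/664299·R5.
R4 ← R4 + 26582/73811·R5.
Reading off the reduced rows gives x1 = 4, x2 = 1, x3 = -3, x4 = 1, x5 = 4.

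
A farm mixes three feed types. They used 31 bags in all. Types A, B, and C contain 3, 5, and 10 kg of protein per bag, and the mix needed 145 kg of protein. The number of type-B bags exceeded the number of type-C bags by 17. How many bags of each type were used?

type-A bags: 10, type-B bags: 19, type-C bags: 2

Let a = type-A bags, b = type-B bags, c = type-C bags.
  a + b + c = 31
  3a + 5b + 10c = 145
  b - c = 17
Row-reduce the augmented matrix:
R2 ← R2 − 3·R1.
R2 ← R2 / (2).
R1 ← R1 − 1·R2.
R3 ← R3 − 1·R2.
R3 ← R3 / (-9/2).
R1 ← R1 + 5/2·R3.
R2 ← R2 − 7/2·R3.
Reading off the reduced rows gives a = 10, b = 19, c = 2.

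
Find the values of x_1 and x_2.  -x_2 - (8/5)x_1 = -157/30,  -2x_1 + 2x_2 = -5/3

x_1 = 7/3, x_2 = 3/2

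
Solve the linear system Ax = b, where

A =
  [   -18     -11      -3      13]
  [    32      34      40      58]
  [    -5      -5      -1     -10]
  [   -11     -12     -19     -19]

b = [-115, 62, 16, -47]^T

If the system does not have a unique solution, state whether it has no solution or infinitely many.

infinitely many solutions

Row-reduce:
R1 ← R1 / (-18).
R2 ← R2 − 32·R1.
R3 ← R3 + 5·R1.
R4 ← R4 + 11·R1.
R2 ← R2 / (130/9).
R1 ← R1 − 11/18·R2.
R3 ← R3 + 35/18·R2.
R4 ← R4 + 95/18·R2.
R3 ← R3 / (9/2).
R1 ← R1 + 13/10·R3.
R2 ← R2 − 12/5·R3.
R4 ← R4 + 9/2·R3.
Rank is 3 with 4 unknowns, leaving x_4 free.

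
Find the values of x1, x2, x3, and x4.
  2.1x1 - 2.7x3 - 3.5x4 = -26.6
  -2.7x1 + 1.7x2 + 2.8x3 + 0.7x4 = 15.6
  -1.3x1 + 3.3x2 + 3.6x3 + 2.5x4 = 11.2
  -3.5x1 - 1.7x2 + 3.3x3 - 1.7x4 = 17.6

Row-reduce the augmented matrix:
R1 ← R1 / (21/10).
R2 ← R2 + 27/10·R1.
R3 ← R3 + 13/10·R1.
R4 ← R4 + 7/2·R1.
R2 ← R2 / (17/10).
R3 ← R3 − 33/10·R2.
R4 ← R4 + 17/10·R2.
R3 ← R3 / (1923/595).
R1 ← R1 + 9/7·R3.
R2 ← R2 + 47/119·R3.
R4 ← R4 + 131/70·R3.
R4 ← R4 / (-198137/28845).
R1 ← R1 − 2693/1923·R4.
R2 ← R2 + 7460/5769·R4.
R3 ← R3 − 13762/5769·R4.
Reading off the reduced rows gives x1 = -6, x2 = -2, x3 = 0, x4 = 4.

x1 = -6, x2 = -2, x3 = 0, x4 = 4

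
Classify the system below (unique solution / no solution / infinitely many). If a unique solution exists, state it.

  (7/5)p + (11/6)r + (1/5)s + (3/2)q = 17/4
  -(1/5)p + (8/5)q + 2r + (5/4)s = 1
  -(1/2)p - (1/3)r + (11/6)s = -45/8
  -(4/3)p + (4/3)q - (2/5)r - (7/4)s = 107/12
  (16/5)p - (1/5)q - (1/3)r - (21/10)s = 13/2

Row-reduce the augmented matrix:
R1 ← R1 / (7/5).
R2 ← R2 + 1/5·R1.
R3 ← R3 + 1/2·R1.
R4 ← R4 + 4/3·R1.
R5 ← R5 − 16/5·R1.
R2 ← R2 / (127/70).
R1 ← R1 − 15/14·R2.
R3 ← R3 − 15/28·R2.
R4 ← R4 − 58/21·R2.
R5 ← R5 + 127/35·R2.
R3 ← R3 / (-44/127).
R1 ← R1 + 10/381·R3.
R2 ← R2 − 475/381·R3.
R4 ← R4 + 11986/5715·R3.
R4 ← R4 / (-60593/4752).
R1 ← R1 + 1153/1584·R4.
R2 ← R2 − 19643/3168·R4.
R3 ← R3 + 4655/1056·R4.
R5 reduces to 0 = 0, so the extra equation is consistent.
Reading off the reduced rows gives p = 1/4, q = 3, r = 0, s = -3.

p = 1/4, q = 3, r = 0, s = -3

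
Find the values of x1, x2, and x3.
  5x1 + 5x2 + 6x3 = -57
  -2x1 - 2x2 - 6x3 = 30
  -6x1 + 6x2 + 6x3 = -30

Row-reduce the augmented matrix:
R1 ← R1 / (5).
R2 ← R2 + 2·R1.
R3 ← R3 + 6·R1.
Swap R2 and R3.
R2 ← R2 / (12).
R1 ← R1 − 1·R2.
R3 ← R3 / (-18/5).
R1 ← R1 − 1/10·R3.
R2 ← R2 − 11/10·R3.
Reading off the reduced rows gives x1 = -3, x2 = -6, x3 = -2.

x1 = -3, x2 = -6, x3 = -2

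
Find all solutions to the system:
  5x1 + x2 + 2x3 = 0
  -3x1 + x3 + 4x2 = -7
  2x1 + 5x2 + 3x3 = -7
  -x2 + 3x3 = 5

x1 = 0, x2 = -2, x3 = 1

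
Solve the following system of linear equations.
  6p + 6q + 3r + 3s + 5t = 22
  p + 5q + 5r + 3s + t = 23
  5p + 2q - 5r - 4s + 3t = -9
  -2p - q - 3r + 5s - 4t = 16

infinitely many solutions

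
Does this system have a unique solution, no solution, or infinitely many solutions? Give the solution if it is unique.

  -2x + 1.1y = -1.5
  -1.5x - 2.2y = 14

x = -2, y = -5

Row-reduce the augmented matrix:
R1 ← R1 / (-2).
R2 ← R2 + 3/2·R1.
R2 ← R2 / (-121/40).
R1 ← R1 + 11/20·R2.
Reading off the reduced rows gives x = -2, y = -5.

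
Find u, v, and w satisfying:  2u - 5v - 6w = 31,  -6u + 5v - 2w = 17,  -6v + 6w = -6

u = -4, v = -3, w = -4

Row-reduce the augmented matrix:
R1 ← R1 / (2).
R2 ← R2 + 6·R1.
R2 ← R2 / (-10).
R1 ← R1 + 5/2·R2.
R3 ← R3 + 6·R2.
R3 ← R3 / (18).
R1 ← R1 − 2·R3.
R2 ← R2 − 2·R3.
Reading off the reduced rows gives u = -4, v = -3, w = -4.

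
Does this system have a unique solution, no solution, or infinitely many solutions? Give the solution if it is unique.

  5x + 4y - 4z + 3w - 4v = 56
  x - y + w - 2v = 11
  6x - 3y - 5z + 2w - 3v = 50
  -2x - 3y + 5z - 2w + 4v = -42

infinitely many solutions

Row-reduce:
R1 ← R1 / (5).
R2 ← R2 − 1·R1.
R3 ← R3 − 6·R1.
R4 ← R4 + 2·R1.
R2 ← R2 / (-9/5).
R1 ← R1 − 4/5·R2.
R3 ← R3 + 39/5·R2.
R4 ← R4 + 7/5·R2.
R3 ← R3 / (-11/3).
R1 ← R1 + 4/9·R3.
R2 ← R2 + 4/9·R3.
R4 ← R4 − 25/9·R3.
R4 ← R4 / (-40/11).
R1 ← R1 − 13/11·R4.
R2 ← R2 − 2/11·R4.
R3 ← R3 − 10/11·R4.
Rank is 4 with 5 unknowns, leaving v free.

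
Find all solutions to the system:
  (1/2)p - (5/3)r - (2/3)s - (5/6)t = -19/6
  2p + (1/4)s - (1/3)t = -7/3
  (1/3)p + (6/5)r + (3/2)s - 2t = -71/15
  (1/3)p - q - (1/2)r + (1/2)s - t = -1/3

Row-reduce:
R1 ← R1 / (1/2).
R2 ← R2 − 2·R1.
R3 ← R3 − 1/3·R1.
R4 ← R4 − 1/3·R1.
Swap R2 and R4.
R2 ← R2 / (-1).
R3 ← R3 / (104/45).
R1 ← R1 + 10/3·R3.
R2 ← R2 + 11/18·R3.
R4 ← R4 − 20/3·R3.
R4 ← R4 / (-35/13).
R1 ← R1 − 153/104·R4.
R2 ← R2 + 179/416·R4.
R3 ← R3 − 175/208·R4.
Rank is 4 with 5 unknowns, leaving t free.

infinitely many solutions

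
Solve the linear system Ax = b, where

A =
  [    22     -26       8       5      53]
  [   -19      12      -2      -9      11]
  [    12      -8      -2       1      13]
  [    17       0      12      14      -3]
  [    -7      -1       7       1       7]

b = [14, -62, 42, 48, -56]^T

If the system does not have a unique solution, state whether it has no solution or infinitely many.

infinitely many solutions

Row-reduce:
R1 ← R1 / (22).
R2 ← R2 + 19·R1.
R3 ← R3 − 12·R1.
R4 ← R4 − 17·R1.
R5 ← R5 + 7·R1.
R2 ← R2 / (-115/11).
R1 ← R1 + 13/11·R2.
R3 ← R3 − 68/11·R2.
R4 ← R4 − 221/11·R2.
R5 ← R5 + 102/11·R2.
R3 ← R3 / (-398/115).
R1 ← R1 + 22/115·R3.
R2 ← R2 + 54/115·R3.
R4 ← R4 − 1754/115·R3.
R5 ← R5 − 597/115·R3.
R4 ← R4 / (-3716/199).
R1 ← R1 − 200/199·R4.
R2 ← R2 − 421/398·R4.
R3 ← R3 − 517/398·R4.
Rank is 4 with 5 unknowns, leaving x_5 free.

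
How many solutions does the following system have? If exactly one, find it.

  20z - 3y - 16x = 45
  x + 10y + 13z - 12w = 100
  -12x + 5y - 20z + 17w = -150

Row-reduce:
R1 ← R1 / (-16).
R2 ← R2 − 1·R1.
R3 ← R3 + 12·R1.
R2 ← R2 / (157/16).
R1 ← R1 − 3/16·R2.
R3 ← R3 − 29/4·R2.
R3 ← R3 / (-7148/157).
R1 ← R1 + 239/157·R3.
R2 ← R2 − 228/157·R3.
Rank is 3 with 4 unknowns, leaving w free.

infinitely many solutions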